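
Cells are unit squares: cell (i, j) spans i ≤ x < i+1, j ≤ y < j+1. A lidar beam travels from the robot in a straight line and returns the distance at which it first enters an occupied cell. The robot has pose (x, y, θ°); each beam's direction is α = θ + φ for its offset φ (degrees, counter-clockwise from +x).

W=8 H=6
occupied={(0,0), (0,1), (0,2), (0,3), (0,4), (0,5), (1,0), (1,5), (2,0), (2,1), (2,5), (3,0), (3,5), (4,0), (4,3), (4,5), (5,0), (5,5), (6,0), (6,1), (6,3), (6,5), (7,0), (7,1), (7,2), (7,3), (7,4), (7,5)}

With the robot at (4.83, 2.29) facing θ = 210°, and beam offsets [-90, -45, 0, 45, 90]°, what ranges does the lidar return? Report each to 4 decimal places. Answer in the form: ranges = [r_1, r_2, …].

ranges = [0.8198, 3.9651, 2.1131, 1.3355, 1.4896]

beam 1: φ=-90°, α=120°
  direction (-0.5000, 0.8660); cell (4,2); t to first gridline: x 1.6600, y 0.8198 (then +2.0000 / +1.1547)
    (4,3) via y @ 0.8198  # hit
  → r_1 = 0.8198
beam 2: φ=-45°, α=165°
  direction (-0.9659, 0.2588); cell (4,2); t to first gridline: x 0.8593, y 2.7432 (then +1.0353 / +3.8637)
    (3,2) via x @ 0.8593
    (2,2) via x @ 1.8946
    (2,3) via y @ 2.7432
    (1,3) via x @ 2.9298
    (0,3) via x @ 3.9651  # hit
  → r_2 = 3.9651
beam 3: φ=0°, α=210°
  direction (-0.8660, -0.5000); cell (4,2); t to first gridline: x 0.9584, y 0.5800 (then +1.1547 / +2.0000)
    (4,1) via y @ 0.5800
    (3,1) via x @ 0.9584
    (2,1) via x @ 2.1131  # hit
  → r_3 = 2.1131
beam 4: φ=45°, α=255°
  direction (-0.2588, -0.9659); cell (4,2); t to first gridline: x 3.2069, y 0.3002 (then +3.8637 / +1.0353)
    (4,1) via y @ 0.3002
    (4,0) via y @ 1.3355  # hit
  → r_4 = 1.3355
beam 5: φ=90°, α=300°
  direction (0.5000, -0.8660); cell (4,2); t to first gridline: x 0.3400, y 0.3349 (then +2.0000 / +1.1547)
    (4,1) via y @ 0.3349
    (5,1) via x @ 0.3400
    (5,0) via y @ 1.4896  # hit
  → r_5 = 1.4896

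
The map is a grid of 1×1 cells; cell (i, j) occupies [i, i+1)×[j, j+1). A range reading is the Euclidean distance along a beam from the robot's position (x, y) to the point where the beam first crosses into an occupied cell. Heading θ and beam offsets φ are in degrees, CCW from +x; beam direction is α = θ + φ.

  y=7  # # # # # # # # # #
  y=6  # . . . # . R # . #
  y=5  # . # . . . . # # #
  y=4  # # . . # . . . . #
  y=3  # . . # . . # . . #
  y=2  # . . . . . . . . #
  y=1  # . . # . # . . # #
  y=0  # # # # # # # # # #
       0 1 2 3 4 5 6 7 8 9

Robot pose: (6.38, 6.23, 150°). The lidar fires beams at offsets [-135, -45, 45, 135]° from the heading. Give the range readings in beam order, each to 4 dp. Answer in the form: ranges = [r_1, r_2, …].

ranges = [0.6419, 0.7972, 3.4992, 2.3087]

beam 1: φ=-135°, α=15°
  cosα=0.9659 sinα=0.2588 | (6,6) | tMaxX 0.6419 tMaxY 2.9751 | tΔX 1.0353 tΔY 3.8637
    t=0.6419 [x] (7,6) — stop
  → r_1 = 0.6419
beam 2: φ=-45°, α=105°
  cosα=-0.2588 sinα=0.9659 | (6,6) | tMaxX 1.4682 tMaxY 0.7972 | tΔX 3.8637 tΔY 1.0353
    t=0.7972 [y] (6,7) — stop
  → r_2 = 0.7972
beam 3: φ=45°, α=195°
  cosα=-0.9659 sinα=-0.2588 | (6,6) | tMaxX 0.3934 tMaxY 0.8887 | tΔX 1.0353 tΔY 3.8637
    t=0.3934 [x] (5,6)
    t=0.8887 [y] (5,5)
    t=1.4287 [x] (4,5)
    t=2.4640 [x] (3,5)
    t=3.4992 [x] (2,5) — stop
  → r_3 = 3.4992
beam 4: φ=135°, α=285°
  cosα=0.2588 sinα=-0.9659 | (6,6) | tMaxX 2.3955 tMaxY 0.2381 | tΔX 3.8637 tΔY 1.0353
    t=0.2381 [y] (6,5)
    t=1.2734 [y] (6,4)
    t=2.3087 [y] (6,3) — stop
  → r_4 = 2.3087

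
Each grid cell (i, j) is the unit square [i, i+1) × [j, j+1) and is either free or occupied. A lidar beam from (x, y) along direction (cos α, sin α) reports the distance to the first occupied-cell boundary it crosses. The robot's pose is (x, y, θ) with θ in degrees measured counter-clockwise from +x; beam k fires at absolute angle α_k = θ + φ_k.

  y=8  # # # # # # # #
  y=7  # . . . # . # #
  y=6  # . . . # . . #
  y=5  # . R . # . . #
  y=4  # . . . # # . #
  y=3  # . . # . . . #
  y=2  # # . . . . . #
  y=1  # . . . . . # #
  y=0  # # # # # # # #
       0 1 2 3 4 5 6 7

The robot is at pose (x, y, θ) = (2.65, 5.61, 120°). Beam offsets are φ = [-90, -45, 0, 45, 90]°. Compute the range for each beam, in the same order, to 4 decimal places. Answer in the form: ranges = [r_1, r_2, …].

beam 1: φ=-90°, α=30°
  d=(0.8660,0.5000)  start (2,5)  tX=0.4041 tY=0.7800  stride 1/|dx|=1.1547 1/|dy|=2.0000
    cross x-line → (3,5), t=0.4041
    cross y-line → (3,6), t=0.7800
    cross x-line → (4,6), t=1.5588 (wall)
  → r_1 = 1.5588
beam 2: φ=-45°, α=75°
  d=(0.2588,0.9659)  start (2,5)  tX=1.3523 tY=0.4038  stride 1/|dx|=3.8637 1/|dy|=1.0353
    cross y-line → (2,6), t=0.4038
    cross x-line → (3,6), t=1.3523
    cross y-line → (3,7), t=1.4390
    cross y-line → (3,8), t=2.4743 (wall)
  → r_2 = 2.4743
beam 3: φ=0°, α=120°
  d=(-0.5000,0.8660)  start (2,5)  tX=1.3000 tY=0.4503  stride 1/|dx|=2.0000 1/|dy|=1.1547
    cross y-line → (2,6), t=0.4503
    cross x-line → (1,6), t=1.3000
    cross y-line → (1,7), t=1.6050
    cross y-line → (1,8), t=2.7597 (wall)
  → r_3 = 2.7597
beam 4: φ=45°, α=165°
  d=(-0.9659,0.2588)  start (2,5)  tX=0.6729 tY=1.5068  stride 1/|dx|=1.0353 1/|dy|=3.8637
    cross x-line → (1,5), t=0.6729
    cross y-line → (1,6), t=1.5068
    cross x-line → (0,6), t=1.7082 (wall)
  → r_4 = 1.7082
beam 5: φ=90°, α=210°
  d=(-0.8660,-0.5000)  start (2,5)  tX=0.7506 tY=1.2200  stride 1/|dx|=1.1547 1/|dy|=2.0000
    cross x-line → (1,5), t=0.7506
    cross y-line → (1,4), t=1.2200
    cross x-line → (0,4), t=1.9053 (wall)
  → r_5 = 1.9053

ranges = [1.5588, 2.4743, 2.7597, 1.7082, 1.9053]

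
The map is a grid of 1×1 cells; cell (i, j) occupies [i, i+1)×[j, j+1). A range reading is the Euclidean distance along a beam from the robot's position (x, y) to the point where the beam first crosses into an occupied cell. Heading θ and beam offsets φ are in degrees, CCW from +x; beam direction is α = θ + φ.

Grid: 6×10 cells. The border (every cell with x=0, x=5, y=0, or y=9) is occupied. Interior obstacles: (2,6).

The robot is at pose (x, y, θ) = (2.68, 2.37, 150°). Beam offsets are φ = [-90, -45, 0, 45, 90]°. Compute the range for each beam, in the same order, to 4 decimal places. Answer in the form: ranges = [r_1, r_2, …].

ranges = [4.6400, 6.4910, 1.9399, 1.7393, 1.5819]

beam 1: φ=-90°, α=60°
  d=(0.5000,0.8660)  start (2,2)  tX=0.6400 tY=0.7275  stride 1/|dx|=2.0000 1/|dy|=1.1547
    cross x-line → (3,2), t=0.6400
    cross y-line → (3,3), t=0.7275
    cross y-line → (3,4), t=1.8822
    cross x-line → (4,4), t=2.6400
    cross y-line → (4,5), t=3.0369
    cross y-line → (4,6), t=4.1916
    cross x-line → (5,6), t=4.6400 (wall)
  → r_1 = 4.6400
beam 2: φ=-45°, α=105°
  d=(-0.2588,0.9659)  start (2,2)  tX=2.6273 tY=0.6522  stride 1/|dx|=3.8637 1/|dy|=1.0353
    cross y-line → (2,3), t=0.6522
    cross y-line → (2,4), t=1.6875
    cross x-line → (1,4), t=2.6273
    cross y-line → (1,5), t=2.7228
    cross y-line → (1,6), t=3.7581
    cross y-line → (1,7), t=4.7933
    cross y-line → (1,8), t=5.8286
    cross x-line → (0,8), t=6.4910 (wall)
  → r_2 = 6.4910
beam 3: φ=0°, α=150°
  d=(-0.8660,0.5000)  start (2,2)  tX=0.7852 tY=1.2600  stride 1/|dx|=1.1547 1/|dy|=2.0000
    cross x-line → (1,2), t=0.7852
    cross y-line → (1,3), t=1.2600
    cross x-line → (0,3), t=1.9399 (wall)
  → r_3 = 1.9399
beam 4: φ=45°, α=195°
  d=(-0.9659,-0.2588)  start (2,2)  tX=0.7040 tY=1.4296  stride 1/|dx|=1.0353 1/|dy|=3.8637
    cross x-line → (1,2), t=0.7040
    cross y-line → (1,1), t=1.4296
    cross x-line → (0,1), t=1.7393 (wall)
  → r_4 = 1.7393
beam 5: φ=90°, α=240°
  d=(-0.5000,-0.8660)  start (2,2)  tX=1.3600 tY=0.4272  stride 1/|dx|=2.0000 1/|dy|=1.1547
    cross y-line → (2,1), t=0.4272
    cross x-line → (1,1), t=1.3600
    cross y-line → (1,0), t=1.5819 (wall)
  → r_5 = 1.5819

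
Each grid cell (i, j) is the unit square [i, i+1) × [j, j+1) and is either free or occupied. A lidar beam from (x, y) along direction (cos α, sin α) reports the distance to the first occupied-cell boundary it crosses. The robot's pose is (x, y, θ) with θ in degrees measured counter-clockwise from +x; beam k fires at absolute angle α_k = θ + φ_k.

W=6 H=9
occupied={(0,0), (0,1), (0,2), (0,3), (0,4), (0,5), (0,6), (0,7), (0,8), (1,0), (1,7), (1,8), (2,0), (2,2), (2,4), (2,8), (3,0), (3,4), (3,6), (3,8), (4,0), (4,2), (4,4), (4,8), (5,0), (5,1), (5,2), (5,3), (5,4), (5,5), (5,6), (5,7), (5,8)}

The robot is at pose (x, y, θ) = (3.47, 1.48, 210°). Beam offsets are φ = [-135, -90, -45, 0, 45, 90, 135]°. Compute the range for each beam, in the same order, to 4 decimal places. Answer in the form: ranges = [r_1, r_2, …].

beam 1: φ=-135°, α=75°
  direction (0.2588, 0.9659); cell (3,1); t to first gridline: x 2.0478, y 0.5383 (then +3.8637 / +1.0353)
    (3,2) via y @ 0.5383
    (3,3) via y @ 1.5736
    (4,3) via x @ 2.0478
    (4,4) via y @ 2.6089  # hit
  → r_1 = 2.6089
beam 2: φ=-90°, α=120°
  direction (-0.5000, 0.8660); cell (3,1); t to first gridline: x 0.9400, y 0.6004 (then +2.0000 / +1.1547)
    (3,2) via y @ 0.6004
    (2,2) via x @ 0.9400  # hit
  → r_2 = 0.9400
beam 3: φ=-45°, α=165°
  direction (-0.9659, 0.2588); cell (3,1); t to first gridline: x 0.4866, y 2.0091 (then +1.0353 / +3.8637)
    (2,1) via x @ 0.4866
    (1,1) via x @ 1.5219
    (1,2) via y @ 2.0091
    (0,2) via x @ 2.5571  # hit
  → r_3 = 2.5571
beam 4: φ=0°, α=210°
  direction (-0.8660, -0.5000); cell (3,1); t to first gridline: x 0.5427, y 0.9600 (then +1.1547 / +2.0000)
    (2,1) via x @ 0.5427
    (2,0) via y @ 0.9600  # hit
  → r_4 = 0.9600
beam 5: φ=45°, α=255°
  direction (-0.2588, -0.9659); cell (3,1); t to first gridline: x 1.8159, y 0.4969 (then +3.8637 / +1.0353)
    (3,0) via y @ 0.4969  # hit
  → r_5 = 0.4969
beam 6: φ=90°, α=300°
  direction (0.5000, -0.8660); cell (3,1); t to first gridline: x 1.0600, y 0.5543 (then +2.0000 / +1.1547)
    (3,0) via y @ 0.5543  # hit
  → r_6 = 0.5543
beam 7: φ=135°, α=345°
  direction (0.9659, -0.2588); cell (3,1); t to first gridline: x 0.5487, y 1.8546 (then +1.0353 / +3.8637)
    (4,1) via x @ 0.5487
    (5,1) via x @ 1.5840  # hit
  → r_7 = 1.5840

ranges = [2.6089, 0.9400, 2.5571, 0.9600, 0.4969, 0.5543, 1.5840]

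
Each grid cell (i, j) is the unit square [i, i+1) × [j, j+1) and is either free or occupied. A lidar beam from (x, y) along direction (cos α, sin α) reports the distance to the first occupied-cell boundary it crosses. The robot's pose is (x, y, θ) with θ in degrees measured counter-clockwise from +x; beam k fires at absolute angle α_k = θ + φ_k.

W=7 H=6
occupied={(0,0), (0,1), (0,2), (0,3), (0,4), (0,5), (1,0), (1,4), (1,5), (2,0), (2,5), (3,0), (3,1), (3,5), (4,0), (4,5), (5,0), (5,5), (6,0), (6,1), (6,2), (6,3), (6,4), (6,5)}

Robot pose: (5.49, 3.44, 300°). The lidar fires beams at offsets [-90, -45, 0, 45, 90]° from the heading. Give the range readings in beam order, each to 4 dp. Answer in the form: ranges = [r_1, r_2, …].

ranges = [4.8800, 2.5261, 1.0200, 0.5280, 0.5889]

beam 1: φ=-90°, α=210°
  d=(-0.8660,-0.5000)  start (5,3)  tX=0.5658 tY=0.8800  stride 1/|dx|=1.1547 1/|dy|=2.0000
    cross x-line → (4,3), t=0.5658
    cross y-line → (4,2), t=0.8800
    cross x-line → (3,2), t=1.7205
    cross x-line → (2,2), t=2.8752
    cross y-line → (2,1), t=2.8800
    cross x-line → (1,1), t=4.0299
    cross y-line → (1,0), t=4.8800 (wall)
  → r_1 = 4.8800
beam 2: φ=-45°, α=255°
  d=(-0.2588,-0.9659)  start (5,3)  tX=1.8932 tY=0.4555  stride 1/|dx|=3.8637 1/|dy|=1.0353
    cross y-line → (5,2), t=0.4555
    cross y-line → (5,1), t=1.4908
    cross x-line → (4,1), t=1.8932
    cross y-line → (4,0), t=2.5261 (wall)
  → r_2 = 2.5261
beam 3: φ=0°, α=300°
  d=(0.5000,-0.8660)  start (5,3)  tX=1.0200 tY=0.5081  stride 1/|dx|=2.0000 1/|dy|=1.1547
    cross y-line → (5,2), t=0.5081
    cross x-line → (6,2), t=1.0200 (wall)
  → r_3 = 1.0200
beam 4: φ=45°, α=345°
  d=(0.9659,-0.2588)  start (5,3)  tX=0.5280 tY=1.7000  stride 1/|dx|=1.0353 1/|dy|=3.8637
    cross x-line → (6,3), t=0.5280 (wall)
  → r_4 = 0.5280
beam 5: φ=90°, α=30°
  d=(0.8660,0.5000)  start (5,3)  tX=0.5889 tY=1.1200  stride 1/|dx|=1.1547 1/|dy|=2.0000
    cross x-line → (6,3), t=0.5889 (wall)
  → r_5 = 0.5889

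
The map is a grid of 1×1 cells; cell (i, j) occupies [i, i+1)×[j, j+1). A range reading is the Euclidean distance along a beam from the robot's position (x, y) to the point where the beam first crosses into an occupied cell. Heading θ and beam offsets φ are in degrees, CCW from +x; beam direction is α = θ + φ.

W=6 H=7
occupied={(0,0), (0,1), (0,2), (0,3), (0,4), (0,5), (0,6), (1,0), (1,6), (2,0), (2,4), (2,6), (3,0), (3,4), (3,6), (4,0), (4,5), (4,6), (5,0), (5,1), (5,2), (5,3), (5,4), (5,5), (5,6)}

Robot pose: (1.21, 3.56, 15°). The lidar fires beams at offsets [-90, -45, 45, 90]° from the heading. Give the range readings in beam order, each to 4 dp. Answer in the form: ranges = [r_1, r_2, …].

beam 1: φ=-90°, α=285°
  direction (0.2588, -0.9659); cell (1,3); t to first gridline: x 3.0523, y 0.5798 (then +3.8637 / +1.0353)
    (1,2) via y @ 0.5798
    (1,1) via y @ 1.6150
    (1,0) via y @ 2.6503  # hit
  → r_1 = 2.6503
beam 2: φ=-45°, α=330°
  direction (0.8660, -0.5000); cell (1,3); t to first gridline: x 0.9122, y 1.1200 (then +1.1547 / +2.0000)
    (2,3) via x @ 0.9122
    (2,2) via y @ 1.1200
    (3,2) via x @ 2.0669
    (3,1) via y @ 3.1200
    (4,1) via x @ 3.2216
    (5,1) via x @ 4.3763  # hit
  → r_2 = 4.3763
beam 3: φ=45°, α=60°
  direction (0.5000, 0.8660); cell (1,3); t to first gridline: x 1.5800, y 0.5081 (then +2.0000 / +1.1547)
    (1,4) via y @ 0.5081
    (2,4) via x @ 1.5800  # hit
  → r_3 = 1.5800
beam 4: φ=90°, α=105°
  direction (-0.2588, 0.9659); cell (1,3); t to first gridline: x 0.8114, y 0.4555 (then +3.8637 / +1.0353)
    (1,4) via y @ 0.4555
    (0,4) via x @ 0.8114  # hit
  → r_4 = 0.8114

ranges = [2.6503, 4.3763, 1.5800, 0.8114]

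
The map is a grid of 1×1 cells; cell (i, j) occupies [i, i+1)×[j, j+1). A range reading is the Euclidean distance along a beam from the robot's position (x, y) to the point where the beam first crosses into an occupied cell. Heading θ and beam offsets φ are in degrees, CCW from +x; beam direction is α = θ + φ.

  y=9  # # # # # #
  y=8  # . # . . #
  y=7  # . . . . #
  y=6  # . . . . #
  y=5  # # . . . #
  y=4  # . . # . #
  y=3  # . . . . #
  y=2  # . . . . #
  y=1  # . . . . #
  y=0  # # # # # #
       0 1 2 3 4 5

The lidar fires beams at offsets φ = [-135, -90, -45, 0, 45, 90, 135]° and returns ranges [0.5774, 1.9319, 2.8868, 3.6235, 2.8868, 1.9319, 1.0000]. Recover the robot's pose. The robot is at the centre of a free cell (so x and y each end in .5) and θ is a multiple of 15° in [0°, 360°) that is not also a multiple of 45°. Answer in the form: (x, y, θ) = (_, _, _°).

The pose lattice has 29·16 = 464 candidates. Test each by forward raycasting.
  (3.5, 3.5, 75°): beam 1 = 2.8868 ≠ 0.5774 ✗
  (3.5, 3.5, 30°): beam 1 = 2.5882 ≠ 0.5774 ✗
  (2.5, 5.5, 30°): beam 1 = 4.6587 ≠ 0.5774 ✗
  (3.5, 3.5, 15°): beam 1 = 2.8868 ≠ 0.5774 ✗
  …
  (4.5, 6.5, 165°): r_1=0.5774, r_2=1.9319, r_3=2.8868, r_4=3.6235, r_5=2.8868, r_6=1.9319, r_7=1.0000 — all match ✓
Unique over the lattice → pose = (4.5, 6.5, 165°).

(x, y, θ) = (4.5, 6.5, 165°)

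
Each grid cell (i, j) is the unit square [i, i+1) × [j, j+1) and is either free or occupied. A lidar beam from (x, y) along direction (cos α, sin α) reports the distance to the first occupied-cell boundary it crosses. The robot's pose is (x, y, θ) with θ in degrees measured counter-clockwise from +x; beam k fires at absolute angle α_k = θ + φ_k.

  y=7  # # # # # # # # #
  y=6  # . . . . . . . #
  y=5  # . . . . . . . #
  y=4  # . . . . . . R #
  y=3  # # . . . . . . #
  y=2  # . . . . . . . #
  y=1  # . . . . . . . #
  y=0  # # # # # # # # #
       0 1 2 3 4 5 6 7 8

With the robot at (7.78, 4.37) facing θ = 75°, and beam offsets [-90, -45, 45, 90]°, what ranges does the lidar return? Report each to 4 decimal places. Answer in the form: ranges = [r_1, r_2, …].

beam 1: φ=-90°, α=345°
  d=(0.9659,-0.2588)  start (7,4)  tX=0.2278 tY=1.4296  stride 1/|dx|=1.0353 1/|dy|=3.8637
    cross x-line → (8,4), t=0.2278 (wall)
  → r_1 = 0.2278
beam 2: φ=-45°, α=30°
  d=(0.8660,0.5000)  start (7,4)  tX=0.2540 tY=1.2600  stride 1/|dx|=1.1547 1/|dy|=2.0000
    cross x-line → (8,4), t=0.2540 (wall)
  → r_2 = 0.2540
beam 3: φ=45°, α=120°
  d=(-0.5000,0.8660)  start (7,4)  tX=1.5600 tY=0.7275  stride 1/|dx|=2.0000 1/|dy|=1.1547
    cross y-line → (7,5), t=0.7275
    cross x-line → (6,5), t=1.5600
    cross y-line → (6,6), t=1.8822
    cross y-line → (6,7), t=3.0369 (wall)
  → r_3 = 3.0369
beam 4: φ=90°, α=165°
  d=(-0.9659,0.2588)  start (7,4)  tX=0.8075 tY=2.4341  stride 1/|dx|=1.0353 1/|dy|=3.8637
    cross x-line → (6,4), t=0.8075
    cross x-line → (5,4), t=1.8428
    cross y-line → (5,5), t=2.4341
    cross x-line → (4,5), t=2.8781
    cross x-line → (3,5), t=3.9133
    cross x-line → (2,5), t=4.9486
    cross x-line → (1,5), t=5.9839
    cross y-line → (1,6), t=6.2978
    cross x-line → (0,6), t=7.0192 (wall)
  → r_4 = 7.0192

ranges = [0.2278, 0.2540, 3.0369, 7.0192]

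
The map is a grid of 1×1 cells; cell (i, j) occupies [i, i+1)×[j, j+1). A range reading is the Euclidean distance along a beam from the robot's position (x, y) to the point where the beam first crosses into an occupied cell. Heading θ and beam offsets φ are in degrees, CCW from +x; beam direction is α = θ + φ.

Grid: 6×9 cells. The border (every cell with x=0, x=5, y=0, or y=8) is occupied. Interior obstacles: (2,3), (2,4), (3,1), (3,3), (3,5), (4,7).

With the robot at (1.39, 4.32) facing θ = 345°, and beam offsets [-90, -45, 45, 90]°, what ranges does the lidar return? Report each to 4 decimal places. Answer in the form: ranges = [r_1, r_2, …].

beam 1: φ=-90°, α=255°
  cosα=-0.2588 sinα=-0.9659 | (1,4) | tMaxX 1.5068 tMaxY 0.3313 | tΔX 3.8637 tΔY 1.0353
    t=0.3313 [y] (1,3)
    t=1.3666 [y] (1,2)
    t=1.5068 [x] (0,2) — stop
  → r_1 = 1.5068
beam 2: φ=-45°, α=300°
  cosα=0.5000 sinα=-0.8660 | (1,4) | tMaxX 1.2200 tMaxY 0.3695 | tΔX 2.0000 tΔY 1.1547
    t=0.3695 [y] (1,3)
    t=1.2200 [x] (2,3) — stop
  → r_2 = 1.2200
beam 3: φ=45°, α=30°
  cosα=0.8660 sinα=0.5000 | (1,4) | tMaxX 0.7044 tMaxY 1.3600 | tΔX 1.1547 tΔY 2.0000
    t=0.7044 [x] (2,4) — stop
  → r_3 = 0.7044
beam 4: φ=90°, α=75°
  cosα=0.2588 sinα=0.9659 | (1,4) | tMaxX 2.3569 tMaxY 0.7040 | tΔX 3.8637 tΔY 1.0353
    t=0.7040 [y] (1,5)
    t=1.7393 [y] (1,6)
    t=2.3569 [x] (2,6)
    t=2.7745 [y] (2,7)
    t=3.8098 [y] (2,8) — stop
  → r_4 = 3.8098

ranges = [1.5068, 1.2200, 0.7044, 3.8098]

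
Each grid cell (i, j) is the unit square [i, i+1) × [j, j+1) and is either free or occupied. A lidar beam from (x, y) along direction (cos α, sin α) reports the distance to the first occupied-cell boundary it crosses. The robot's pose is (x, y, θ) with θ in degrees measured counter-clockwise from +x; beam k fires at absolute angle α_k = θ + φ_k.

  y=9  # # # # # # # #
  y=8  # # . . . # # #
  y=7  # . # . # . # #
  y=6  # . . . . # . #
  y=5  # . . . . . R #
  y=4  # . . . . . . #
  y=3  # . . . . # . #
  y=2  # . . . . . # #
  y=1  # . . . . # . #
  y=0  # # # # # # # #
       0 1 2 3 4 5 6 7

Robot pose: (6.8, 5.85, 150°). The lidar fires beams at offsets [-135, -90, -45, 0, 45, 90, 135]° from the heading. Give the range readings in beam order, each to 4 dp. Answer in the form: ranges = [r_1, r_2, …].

beam 1: φ=-135°, α=15°
  direction (0.9659, 0.2588); cell (6,5); t to first gridline: x 0.2071, y 0.5796 (then +1.0353 / +3.8637)
    (7,5) via x @ 0.2071  # hit
  → r_1 = 0.2071
beam 2: φ=-90°, α=60°
  direction (0.5000, 0.8660); cell (6,5); t to first gridline: x 0.4000, y 0.1732 (then +2.0000 / +1.1547)
    (6,6) via y @ 0.1732
    (7,6) via x @ 0.4000  # hit
  → r_2 = 0.4000
beam 3: φ=-45°, α=105°
  direction (-0.2588, 0.9659); cell (6,5); t to first gridline: x 3.0910, y 0.1553 (then +3.8637 / +1.0353)
    (6,6) via y @ 0.1553
    (6,7) via y @ 1.1906  # hit
  → r_3 = 1.1906
beam 4: φ=0°, α=150°
  direction (-0.8660, 0.5000); cell (6,5); t to first gridline: x 0.9238, y 0.3000 (then +1.1547 / +2.0000)
    (6,6) via y @ 0.3000
    (5,6) via x @ 0.9238  # hit
  → r_4 = 0.9238
beam 5: φ=45°, α=195°
  direction (-0.9659, -0.2588); cell (6,5); t to first gridline: x 0.8282, y 3.2841 (then +1.0353 / +3.8637)
    (5,5) via x @ 0.8282
    (4,5) via x @ 1.8635
    (3,5) via x @ 2.8988
    (3,4) via y @ 3.2841
    (2,4) via x @ 3.9340
    (1,4) via x @ 4.9693
    (0,4) via x @ 6.0046  # hit
  → r_5 = 6.0046
beam 6: φ=90°, α=240°
  direction (-0.5000, -0.8660); cell (6,5); t to first gridline: x 1.6000, y 0.9815 (then +2.0000 / +1.1547)
    (6,4) via y @ 0.9815
    (5,4) via x @ 1.6000
    (5,3) via y @ 2.1362  # hit
  → r_6 = 2.1362
beam 7: φ=135°, α=285°
  direction (0.2588, -0.9659); cell (6,5); t to first gridline: x 0.7727, y 0.8800 (then +3.8637 / +1.0353)
    (7,5) via x @ 0.7727  # hit
  → r_7 = 0.7727

ranges = [0.2071, 0.4000, 1.1906, 0.9238, 6.0046, 2.1362, 0.7727]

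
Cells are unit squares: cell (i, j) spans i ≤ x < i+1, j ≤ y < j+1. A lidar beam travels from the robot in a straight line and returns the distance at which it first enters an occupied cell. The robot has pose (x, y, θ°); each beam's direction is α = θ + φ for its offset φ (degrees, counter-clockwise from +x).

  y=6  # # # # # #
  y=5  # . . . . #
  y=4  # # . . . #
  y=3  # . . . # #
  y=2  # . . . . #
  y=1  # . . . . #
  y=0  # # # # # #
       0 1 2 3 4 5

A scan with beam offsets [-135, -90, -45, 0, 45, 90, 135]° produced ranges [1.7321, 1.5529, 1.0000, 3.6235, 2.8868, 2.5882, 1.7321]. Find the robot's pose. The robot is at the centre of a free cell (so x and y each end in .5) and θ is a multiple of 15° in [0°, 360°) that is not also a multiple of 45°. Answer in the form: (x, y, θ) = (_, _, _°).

(x, y, θ) = (3.5, 2.5, 105°)

Enumerate (i+0.5, j+0.5, θ) over the 18 free cells and 16 admissible headings. For each, cast all 7 beams and compare to the given ranges.
  (2.5, 4.5, 255°): beam 2 = 0.5176 ≠ 1.5529 ✗
  (3.5, 4.5, 165°): beam 3 = 1.7321 ≠ 1.0000 ✗
  (4.5, 5.5, 240°): beam 1 = 0.5176 ≠ 1.7321 ✗
  …
  (3.5, 2.5, 105°): r_1=1.7321, r_2=1.5529, r_3=1.0000, r_4=3.6235, r_5=2.8868, r_6=2.5882, r_7=1.7321 — all match ✓
No second candidate reproduces the full scan.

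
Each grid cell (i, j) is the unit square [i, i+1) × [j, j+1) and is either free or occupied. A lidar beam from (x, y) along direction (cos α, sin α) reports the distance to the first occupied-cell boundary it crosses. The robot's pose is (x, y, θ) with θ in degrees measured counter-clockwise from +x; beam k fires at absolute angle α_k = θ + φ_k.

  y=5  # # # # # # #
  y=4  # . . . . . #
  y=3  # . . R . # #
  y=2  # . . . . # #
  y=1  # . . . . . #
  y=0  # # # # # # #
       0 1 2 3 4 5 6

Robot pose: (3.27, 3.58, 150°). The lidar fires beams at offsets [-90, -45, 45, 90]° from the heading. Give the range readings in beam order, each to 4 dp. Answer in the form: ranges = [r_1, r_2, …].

ranges = [1.6397, 1.4701, 2.3501, 2.9791]

beam 1: φ=-90°, α=60°
  cosα=0.5000 sinα=0.8660 | (3,3) | tMaxX 1.4600 tMaxY 0.4850 | tΔX 2.0000 tΔY 1.1547
    t=0.4850 [y] (3,4)
    t=1.4600 [x] (4,4)
    t=1.6397 [y] (4,5) — stop
  → r_1 = 1.6397
beam 2: φ=-45°, α=105°
  cosα=-0.2588 sinα=0.9659 | (3,3) | tMaxX 1.0432 tMaxY 0.4348 | tΔX 3.8637 tΔY 1.0353
    t=0.4348 [y] (3,4)
    t=1.0432 [x] (2,4)
    t=1.4701 [y] (2,5) — stop
  → r_2 = 1.4701
beam 3: φ=45°, α=195°
  cosα=-0.9659 sinα=-0.2588 | (3,3) | tMaxX 0.2795 tMaxY 2.2409 | tΔX 1.0353 tΔY 3.8637
    t=0.2795 [x] (2,3)
    t=1.3148 [x] (1,3)
    t=2.2409 [y] (1,2)
    t=2.3501 [x] (0,2) — stop
  → r_3 = 2.3501
beam 4: φ=90°, α=240°
  cosα=-0.5000 sinα=-0.8660 | (3,3) | tMaxX 0.5400 tMaxY 0.6697 | tΔX 2.0000 tΔY 1.1547
    t=0.5400 [x] (2,3)
    t=0.6697 [y] (2,2)
    t=1.8244 [y] (2,1)
    t=2.5400 [x] (1,1)
    t=2.9791 [y] (1,0) — stop
  → r_4 = 2.9791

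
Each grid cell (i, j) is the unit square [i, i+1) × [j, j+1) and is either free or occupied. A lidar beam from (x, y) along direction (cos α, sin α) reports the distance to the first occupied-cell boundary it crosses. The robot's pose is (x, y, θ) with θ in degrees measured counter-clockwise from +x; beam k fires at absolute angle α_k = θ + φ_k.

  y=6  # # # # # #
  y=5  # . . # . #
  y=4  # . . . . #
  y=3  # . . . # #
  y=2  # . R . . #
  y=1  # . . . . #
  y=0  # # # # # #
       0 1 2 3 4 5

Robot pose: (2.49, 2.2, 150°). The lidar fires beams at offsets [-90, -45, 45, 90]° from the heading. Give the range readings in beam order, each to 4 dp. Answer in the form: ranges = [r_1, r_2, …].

beam 1: φ=-90°, α=60°
  dir = (cos 60°, sin 60°) = (0.5000, 0.8660); from cell (2,2)
  next x-line at t=1.0200, next y-line at t=0.9238; Δt_x=2.0000, Δt_y=1.1547
    y: enter (2,3) at t=0.9238
    x: enter (3,3) at t=1.0200
    y: enter (3,4) at t=2.0785
    x: enter (4,4) at t=3.0200
    y: enter (4,5) at t=3.2332
    y: enter (4,6) at t=4.3879 ← occupied
  → r_1 = 4.3879
beam 2: φ=-45°, α=105°
  dir = (cos 105°, sin 105°) = (-0.2588, 0.9659); from cell (2,2)
  next x-line at t=1.8932, next y-line at t=0.8282; Δt_x=3.8637, Δt_y=1.0353
    y: enter (2,3) at t=0.8282
    y: enter (2,4) at t=1.8635
    x: enter (1,4) at t=1.8932
    y: enter (1,5) at t=2.8988
    y: enter (1,6) at t=3.9340 ← occupied
  → r_2 = 3.9340
beam 3: φ=45°, α=195°
  dir = (cos 195°, sin 195°) = (-0.9659, -0.2588); from cell (2,2)
  next x-line at t=0.5073, next y-line at t=0.7727; Δt_x=1.0353, Δt_y=3.8637
    x: enter (1,2) at t=0.5073
    y: enter (1,1) at t=0.7727
    x: enter (0,1) at t=1.5426 ← occupied
  → r_3 = 1.5426
beam 4: φ=90°, α=240°
  dir = (cos 240°, sin 240°) = (-0.5000, -0.8660); from cell (2,2)
  next x-line at t=0.9800, next y-line at t=0.2309; Δt_x=2.0000, Δt_y=1.1547
    y: enter (2,1) at t=0.2309
    x: enter (1,1) at t=0.9800
    y: enter (1,0) at t=1.3856 ← occupied
  → r_4 = 1.3856

ranges = [4.3879, 3.9340, 1.5426, 1.3856]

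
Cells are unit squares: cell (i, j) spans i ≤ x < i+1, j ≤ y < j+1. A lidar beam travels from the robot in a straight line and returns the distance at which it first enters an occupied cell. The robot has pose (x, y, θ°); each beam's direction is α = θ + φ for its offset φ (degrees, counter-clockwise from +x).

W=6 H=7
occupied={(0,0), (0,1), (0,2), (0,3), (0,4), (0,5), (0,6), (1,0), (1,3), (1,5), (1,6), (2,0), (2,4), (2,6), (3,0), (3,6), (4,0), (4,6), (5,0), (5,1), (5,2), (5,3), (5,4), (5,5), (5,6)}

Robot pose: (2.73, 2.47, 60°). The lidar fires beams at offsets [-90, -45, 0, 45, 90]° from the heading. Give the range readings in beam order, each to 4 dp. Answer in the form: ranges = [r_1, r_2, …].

ranges = [2.6212, 2.3501, 4.0761, 1.5840, 1.0600]

beam 1: φ=-90°, α=330°
  direction (0.8660, -0.5000); cell (2,2); t to first gridline: x 0.3118, y 0.9400 (then +1.1547 / +2.0000)
    (3,2) via x @ 0.3118
    (3,1) via y @ 0.9400
    (4,1) via x @ 1.4665
    (5,1) via x @ 2.6212  # hit
  → r_1 = 2.6212
beam 2: φ=-45°, α=15°
  direction (0.9659, 0.2588); cell (2,2); t to first gridline: x 0.2795, y 2.0478 (then +1.0353 / +3.8637)
    (3,2) via x @ 0.2795
    (4,2) via x @ 1.3148
    (4,3) via y @ 2.0478
    (5,3) via x @ 2.3501  # hit
  → r_2 = 2.3501
beam 3: φ=0°, α=60°
  direction (0.5000, 0.8660); cell (2,2); t to first gridline: x 0.5400, y 0.6120 (then +2.0000 / +1.1547)
    (3,2) via x @ 0.5400
    (3,3) via y @ 0.6120
    (3,4) via y @ 1.7667
    (4,4) via x @ 2.5400
    (4,5) via y @ 2.9214
    (4,6) via y @ 4.0761  # hit
  → r_3 = 4.0761
beam 4: φ=45°, α=105°
  direction (-0.2588, 0.9659); cell (2,2); t to first gridline: x 2.8205, y 0.5487 (then +3.8637 / +1.0353)
    (2,3) via y @ 0.5487
    (2,4) via y @ 1.5840  # hit
  → r_4 = 1.5840
beam 5: φ=90°, α=150°
  direction (-0.8660, 0.5000); cell (2,2); t to first gridline: x 0.8429, y 1.0600 (then +1.1547 / +2.0000)
    (1,2) via x @ 0.8429
    (1,3) via y @ 1.0600  # hit
  → r_5 = 1.0600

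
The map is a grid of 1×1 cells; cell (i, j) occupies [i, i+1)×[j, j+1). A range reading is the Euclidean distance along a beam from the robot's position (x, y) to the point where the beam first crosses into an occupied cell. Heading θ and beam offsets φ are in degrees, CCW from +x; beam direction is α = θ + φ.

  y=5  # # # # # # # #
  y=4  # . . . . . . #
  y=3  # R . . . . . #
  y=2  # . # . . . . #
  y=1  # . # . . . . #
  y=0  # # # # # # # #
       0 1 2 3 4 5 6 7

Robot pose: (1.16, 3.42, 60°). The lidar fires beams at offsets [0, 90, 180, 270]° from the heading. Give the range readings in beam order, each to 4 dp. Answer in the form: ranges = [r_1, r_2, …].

beam 1: φ=0°, α=60°
  cosα=0.5000 sinα=0.8660 | (1,3) | tMaxX 1.6800 tMaxY 0.6697 | tΔX 2.0000 tΔY 1.1547
    t=0.6697 [y] (1,4)
    t=1.6800 [x] (2,4)
    t=1.8244 [y] (2,5) — stop
  → r_1 = 1.8244
beam 2: φ=90°, α=150°
  cosα=-0.8660 sinα=0.5000 | (1,3) | tMaxX 0.1848 tMaxY 1.1600 | tΔX 1.1547 tΔY 2.0000
    t=0.1848 [x] (0,3) — stop
  → r_2 = 0.1848
beam 3: φ=180°, α=240°
  cosα=-0.5000 sinα=-0.8660 | (1,3) | tMaxX 0.3200 tMaxY 0.4850 | tΔX 2.0000 tΔY 1.1547
    t=0.3200 [x] (0,3) — stop
  → r_3 = 0.3200
beam 4: φ=270°, α=330°
  cosα=0.8660 sinα=-0.5000 | (1,3) | tMaxX 0.9699 tMaxY 0.8400 | tΔX 1.1547 tΔY 2.0000
    t=0.8400 [y] (1,2)
    t=0.9699 [x] (2,2) — stop
  → r_4 = 0.9699

ranges = [1.8244, 0.1848, 0.3200, 0.9699]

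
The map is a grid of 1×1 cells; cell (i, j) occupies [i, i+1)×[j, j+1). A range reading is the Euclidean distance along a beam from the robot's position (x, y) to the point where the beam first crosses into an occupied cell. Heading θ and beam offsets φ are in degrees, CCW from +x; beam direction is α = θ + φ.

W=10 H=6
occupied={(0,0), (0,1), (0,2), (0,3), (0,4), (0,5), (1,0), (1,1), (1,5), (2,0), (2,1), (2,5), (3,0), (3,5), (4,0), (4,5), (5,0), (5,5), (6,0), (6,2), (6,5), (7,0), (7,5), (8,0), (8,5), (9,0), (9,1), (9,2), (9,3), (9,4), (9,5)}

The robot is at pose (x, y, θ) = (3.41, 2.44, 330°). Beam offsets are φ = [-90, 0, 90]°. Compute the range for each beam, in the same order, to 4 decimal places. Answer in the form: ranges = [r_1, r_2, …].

beam 1: φ=-90°, α=240°
  direction (-0.5000, -0.8660); cell (3,2); t to first gridline: x 0.8200, y 0.5081 (then +2.0000 / +1.1547)
    (3,1) via y @ 0.5081
    (2,1) via x @ 0.8200  # hit
  → r_1 = 0.8200
beam 2: φ=0°, α=330°
  direction (0.8660, -0.5000); cell (3,2); t to first gridline: x 0.6813, y 0.8800 (then +1.1547 / +2.0000)
    (4,2) via x @ 0.6813
    (4,1) via y @ 0.8800
    (5,1) via x @ 1.8360
    (5,0) via y @ 2.8800  # hit
  → r_2 = 2.8800
beam 3: φ=90°, α=60°
  direction (0.5000, 0.8660); cell (3,2); t to first gridline: x 1.1800, y 0.6466 (then +2.0000 / +1.1547)
    (3,3) via y @ 0.6466
    (4,3) via x @ 1.1800
    (4,4) via y @ 1.8013
    (4,5) via y @ 2.9560  # hit
  → r_3 = 2.9560

ranges = [0.8200, 2.8800, 2.9560]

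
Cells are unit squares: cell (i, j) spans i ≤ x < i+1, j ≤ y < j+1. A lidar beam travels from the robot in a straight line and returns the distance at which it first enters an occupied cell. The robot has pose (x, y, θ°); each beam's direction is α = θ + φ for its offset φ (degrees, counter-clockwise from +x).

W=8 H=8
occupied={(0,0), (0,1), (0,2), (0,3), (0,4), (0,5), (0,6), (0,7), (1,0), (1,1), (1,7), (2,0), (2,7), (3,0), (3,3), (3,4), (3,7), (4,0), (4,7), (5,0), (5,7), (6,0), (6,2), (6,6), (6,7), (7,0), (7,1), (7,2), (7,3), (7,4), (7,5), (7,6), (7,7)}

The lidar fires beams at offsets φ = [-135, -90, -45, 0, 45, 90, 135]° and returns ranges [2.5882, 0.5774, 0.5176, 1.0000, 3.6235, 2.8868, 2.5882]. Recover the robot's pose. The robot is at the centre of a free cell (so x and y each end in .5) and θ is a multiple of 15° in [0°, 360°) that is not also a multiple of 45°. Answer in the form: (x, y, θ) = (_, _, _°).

The pose lattice has 31·16 = 496 candidates. Test each by forward raycasting.
  (2.5, 6.5, 300°): beam 1 = 1.5529 ≠ 2.5882 ✗
  (4.5, 1.5, 60°): beam 1 = 0.5176 ≠ 2.5882 ✗
  (2.5, 2.5, 195°): beam 1 = 1.0000 ≠ 2.5882 ✗
  (4.5, 4.5, 345°): beam 1 = 0.5774 ≠ 2.5882 ✗
  …
  (4.5, 4.5, 240°): r_1=2.5882, r_2=0.5774, r_3=0.5176, r_4=1.0000, r_5=3.6235, r_6=2.8868, r_7=2.5882 — all match ✓
Unique over the lattice → pose = (4.5, 4.5, 240°).

(x, y, θ) = (4.5, 4.5, 240°)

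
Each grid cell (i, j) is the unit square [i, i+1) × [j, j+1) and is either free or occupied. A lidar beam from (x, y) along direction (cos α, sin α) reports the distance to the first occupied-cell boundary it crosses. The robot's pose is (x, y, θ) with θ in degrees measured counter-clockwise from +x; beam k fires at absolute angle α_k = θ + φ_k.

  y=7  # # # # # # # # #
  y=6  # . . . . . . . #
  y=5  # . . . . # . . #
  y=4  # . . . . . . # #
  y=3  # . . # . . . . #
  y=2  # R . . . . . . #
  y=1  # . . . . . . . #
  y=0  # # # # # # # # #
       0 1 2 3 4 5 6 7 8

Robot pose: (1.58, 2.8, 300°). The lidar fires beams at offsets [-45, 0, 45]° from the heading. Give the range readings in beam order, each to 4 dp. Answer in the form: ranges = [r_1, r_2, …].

beam 1: φ=-45°, α=255°
  cosα=-0.2588 sinα=-0.9659 | (1,2) | tMaxX 2.2409 tMaxY 0.8282 | tΔX 3.8637 tΔY 1.0353
    t=0.8282 [y] (1,1)
    t=1.8635 [y] (1,0) — stop
  → r_1 = 1.8635
beam 2: φ=0°, α=300°
  cosα=0.5000 sinα=-0.8660 | (1,2) | tMaxX 0.8400 tMaxY 0.9238 | tΔX 2.0000 tΔY 1.1547
    t=0.8400 [x] (2,2)
    t=0.9238 [y] (2,1)
    t=2.0785 [y] (2,0) — stop
  → r_2 = 2.0785
beam 3: φ=45°, α=345°
  cosα=0.9659 sinα=-0.2588 | (1,2) | tMaxX 0.4348 tMaxY 3.0910 | tΔX 1.0353 tΔY 3.8637
    t=0.4348 [x] (2,2)
    t=1.4701 [x] (3,2)
    t=2.5054 [x] (4,2)
    t=3.0910 [y] (4,1)
    t=3.5406 [x] (5,1)
    t=4.5759 [x] (6,1)
    t=5.6112 [x] (7,1)
    t=6.6465 [x] (8,1) — stop
  → r_3 = 6.6465

ranges = [1.8635, 2.0785, 6.6465]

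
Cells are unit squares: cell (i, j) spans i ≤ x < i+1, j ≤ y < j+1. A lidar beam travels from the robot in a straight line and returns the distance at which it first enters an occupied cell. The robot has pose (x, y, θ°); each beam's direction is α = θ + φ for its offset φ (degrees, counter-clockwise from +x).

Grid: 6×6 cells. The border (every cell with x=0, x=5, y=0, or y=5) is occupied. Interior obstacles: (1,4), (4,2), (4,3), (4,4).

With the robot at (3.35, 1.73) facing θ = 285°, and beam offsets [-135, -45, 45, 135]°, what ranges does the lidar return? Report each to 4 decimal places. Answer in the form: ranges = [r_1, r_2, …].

beam 1: φ=-135°, α=150°
  d=(-0.8660,0.5000)  start (3,1)  tX=0.4041 tY=0.5400  stride 1/|dx|=1.1547 1/|dy|=2.0000
    cross x-line → (2,1), t=0.4041
    cross y-line → (2,2), t=0.5400
    cross x-line → (1,2), t=1.5588
    cross y-line → (1,3), t=2.5400
    cross x-line → (0,3), t=2.7135 (wall)
  → r_1 = 2.7135
beam 2: φ=-45°, α=240°
  d=(-0.5000,-0.8660)  start (3,1)  tX=0.7000 tY=0.8429  stride 1/|dx|=2.0000 1/|dy|=1.1547
    cross x-line → (2,1), t=0.7000
    cross y-line → (2,0), t=0.8429 (wall)
  → r_2 = 0.8429
beam 3: φ=45°, α=330°
  d=(0.8660,-0.5000)  start (3,1)  tX=0.7506 tY=1.4600  stride 1/|dx|=1.1547 1/|dy|=2.0000
    cross x-line → (4,1), t=0.7506
    cross y-line → (4,0), t=1.4600 (wall)
  → r_3 = 1.4600
beam 4: φ=135°, α=60°
  d=(0.5000,0.8660)  start (3,1)  tX=1.3000 tY=0.3118  stride 1/|dx|=2.0000 1/|dy|=1.1547
    cross y-line → (3,2), t=0.3118
    cross x-line → (4,2), t=1.3000 (wall)
  → r_4 = 1.3000

ranges = [2.7135, 0.8429, 1.4600, 1.3000]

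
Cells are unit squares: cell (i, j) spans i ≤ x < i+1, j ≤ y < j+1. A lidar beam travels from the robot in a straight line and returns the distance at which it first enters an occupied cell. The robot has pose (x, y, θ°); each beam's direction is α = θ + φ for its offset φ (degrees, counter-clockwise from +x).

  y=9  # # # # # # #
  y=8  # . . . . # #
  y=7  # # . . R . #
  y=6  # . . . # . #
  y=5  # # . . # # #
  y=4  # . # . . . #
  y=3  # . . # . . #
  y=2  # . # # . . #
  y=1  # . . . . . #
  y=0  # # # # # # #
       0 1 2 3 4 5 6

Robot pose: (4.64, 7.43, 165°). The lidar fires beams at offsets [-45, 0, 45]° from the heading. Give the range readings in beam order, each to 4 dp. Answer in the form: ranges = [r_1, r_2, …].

ranges = [1.8129, 3.7684, 3.0484]

beam 1: φ=-45°, α=120°
  direction (-0.5000, 0.8660); cell (4,7); t to first gridline: x 1.2800, y 0.6582 (then +2.0000 / +1.1547)
    (4,8) via y @ 0.6582
    (3,8) via x @ 1.2800
    (3,9) via y @ 1.8129  # hit
  → r_1 = 1.8129
beam 2: φ=0°, α=165°
  direction (-0.9659, 0.2588); cell (4,7); t to first gridline: x 0.6626, y 2.2023 (then +1.0353 / +3.8637)
    (3,7) via x @ 0.6626
    (2,7) via x @ 1.6979
    (2,8) via y @ 2.2023
    (1,8) via x @ 2.7331
    (0,8) via x @ 3.7684  # hit
  → r_2 = 3.7684
beam 3: φ=45°, α=210°
  direction (-0.8660, -0.5000); cell (4,7); t to first gridline: x 0.7390, y 0.8600 (then +1.1547 / +2.0000)
    (3,7) via x @ 0.7390
    (3,6) via y @ 0.8600
    (2,6) via x @ 1.8937
    (2,5) via y @ 2.8600
    (1,5) via x @ 3.0484  # hit
  → r_3 = 3.0484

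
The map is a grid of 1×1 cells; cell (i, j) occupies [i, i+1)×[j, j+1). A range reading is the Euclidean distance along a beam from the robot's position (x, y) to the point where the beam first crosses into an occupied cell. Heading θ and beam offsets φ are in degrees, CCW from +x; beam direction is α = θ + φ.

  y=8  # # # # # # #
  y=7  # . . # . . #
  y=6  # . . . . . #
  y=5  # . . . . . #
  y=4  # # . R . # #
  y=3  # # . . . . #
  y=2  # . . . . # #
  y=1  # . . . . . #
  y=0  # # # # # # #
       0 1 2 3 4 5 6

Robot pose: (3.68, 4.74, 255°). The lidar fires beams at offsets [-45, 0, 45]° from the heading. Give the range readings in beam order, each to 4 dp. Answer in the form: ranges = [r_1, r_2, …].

ranges = [1.9399, 3.8719, 2.6400]

beam 1: φ=-45°, α=210°
  dir = (cos 210°, sin 210°) = (-0.8660, -0.5000); from cell (3,4)
  next x-line at t=0.7852, next y-line at t=1.4800; Δt_x=1.1547, Δt_y=2.0000
    x: enter (2,4) at t=0.7852
    y: enter (2,3) at t=1.4800
    x: enter (1,3) at t=1.9399 ← occupied
  → r_1 = 1.9399
beam 2: φ=0°, α=255°
  dir = (cos 255°, sin 255°) = (-0.2588, -0.9659); from cell (3,4)
  next x-line at t=2.6273, next y-line at t=0.7661; Δt_x=3.8637, Δt_y=1.0353
    y: enter (3,3) at t=0.7661
    y: enter (3,2) at t=1.8014
    x: enter (2,2) at t=2.6273
    y: enter (2,1) at t=2.8367
    y: enter (2,0) at t=3.8719 ← occupied
  → r_2 = 3.8719
beam 3: φ=45°, α=300°
  dir = (cos 300°, sin 300°) = (0.5000, -0.8660); from cell (3,4)
  next x-line at t=0.6400, next y-line at t=0.8545; Δt_x=2.0000, Δt_y=1.1547
    x: enter (4,4) at t=0.6400
    y: enter (4,3) at t=0.8545
    y: enter (4,2) at t=2.0092
    x: enter (5,2) at t=2.6400 ← occupied
  → r_3 = 2.6400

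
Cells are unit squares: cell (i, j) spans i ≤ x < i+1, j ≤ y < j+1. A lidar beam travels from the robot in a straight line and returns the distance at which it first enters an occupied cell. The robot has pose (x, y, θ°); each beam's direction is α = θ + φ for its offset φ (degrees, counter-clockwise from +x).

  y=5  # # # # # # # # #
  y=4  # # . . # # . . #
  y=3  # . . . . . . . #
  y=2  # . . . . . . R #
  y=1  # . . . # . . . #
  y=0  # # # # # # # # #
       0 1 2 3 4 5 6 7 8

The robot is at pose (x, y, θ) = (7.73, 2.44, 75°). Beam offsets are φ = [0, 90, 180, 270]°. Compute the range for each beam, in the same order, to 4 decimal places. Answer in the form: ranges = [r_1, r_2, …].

ranges = [1.0432, 6.0274, 1.4908, 0.2795]

beam 1: φ=0°, α=75°
  cosα=0.2588 sinα=0.9659 | (7,2) | tMaxX 1.0432 tMaxY 0.5798 | tΔX 3.8637 tΔY 1.0353
    t=0.5798 [y] (7,3)
    t=1.0432 [x] (8,3) — stop
  → r_1 = 1.0432
beam 2: φ=90°, α=165°
  cosα=-0.9659 sinα=0.2588 | (7,2) | tMaxX 0.7558 tMaxY 2.1637 | tΔX 1.0353 tΔY 3.8637
    t=0.7558 [x] (6,2)
    t=1.7910 [x] (5,2)
    t=2.1637 [y] (5,3)
    t=2.8263 [x] (4,3)
    t=3.8616 [x] (3,3)
    t=4.8969 [x] (2,3)
    t=5.9321 [x] (1,3)
    t=6.0274 [y] (1,4) — stop
  → r_2 = 6.0274
beam 3: φ=180°, α=255°
  cosα=-0.2588 sinα=-0.9659 | (7,2) | tMaxX 2.8205 tMaxY 0.4555 | tΔX 3.8637 tΔY 1.0353
    t=0.4555 [y] (7,1)
    t=1.4908 [y] (7,0) — stop
  → r_3 = 1.4908
beam 4: φ=270°, α=345°
  cosα=0.9659 sinα=-0.2588 | (7,2) | tMaxX 0.2795 tMaxY 1.7000 | tΔX 1.0353 tΔY 3.8637
    t=0.2795 [x] (8,2) — stop
  → r_4 = 0.2795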